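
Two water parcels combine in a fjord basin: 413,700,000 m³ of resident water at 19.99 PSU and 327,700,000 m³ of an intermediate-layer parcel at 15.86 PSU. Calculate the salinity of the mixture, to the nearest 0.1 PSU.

18.2 PSU

Total salt / total volume:
salt = 413,700,000×19.99 + 327,700,000×15.86 = 8,269,863,000 + 5,197,322,000 = 13,467,185,000
volume = 413,700,000 + 327,700,000 = 741,400,000 m³
S = 13,467,185,000 / 741,400,000 = 18.165 PSU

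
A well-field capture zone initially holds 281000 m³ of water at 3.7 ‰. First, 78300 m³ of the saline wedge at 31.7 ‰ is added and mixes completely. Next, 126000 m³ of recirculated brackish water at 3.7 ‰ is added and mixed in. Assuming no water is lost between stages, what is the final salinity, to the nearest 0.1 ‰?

Mass of salt is conserved:
Initial salt = 281,000×3.7 = 1,039,700
After stage 1: salt = 1,039,700 + 78,300×31.7 = 3,521,810; volume = 359,300 m³; S = 9.802 ‰
After stage 2: salt = 3,521,810 + 126,000×3.7 = 3,988,010; volume = 485,300 m³
S = 3,988,010 / 485,300 = 8.2176 ‰

8.2 ‰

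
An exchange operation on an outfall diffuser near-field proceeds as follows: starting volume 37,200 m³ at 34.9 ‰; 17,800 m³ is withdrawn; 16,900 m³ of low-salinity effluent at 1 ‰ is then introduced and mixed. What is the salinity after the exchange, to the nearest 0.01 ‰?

Remaining after removal: 19,400 m³ at 34.9 ‰ (salt = 677,060)
After addition: salt = 677,060 + 16,900×1 = 693,960; volume = 36,300 m³
S = 693,960 / 36,300 = 19.1174 ‰

19.12 ‰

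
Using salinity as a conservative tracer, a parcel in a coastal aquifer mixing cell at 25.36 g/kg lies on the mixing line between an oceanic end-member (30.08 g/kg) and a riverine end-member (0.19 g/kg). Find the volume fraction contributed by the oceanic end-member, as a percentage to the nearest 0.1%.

Let g be the oceanic fraction. Salt balance per unit volume:
g×30.08 + (1−g)×0.19 = 25.36
g = (25.36 − 0.19) / (30.08 − 0.19) = 25.17/29.89 = 0.8421

84.2%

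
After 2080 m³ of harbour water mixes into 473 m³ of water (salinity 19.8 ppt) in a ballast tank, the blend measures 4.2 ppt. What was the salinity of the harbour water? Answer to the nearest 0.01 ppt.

Salt balance: 473×19.8 + 2,080×S = 2,553×4.2
9,365.4 + 2,080·S = 10,722.6
S = (10,722.6 − 9,365.4) / 2,080 = 0.6525 ppt

0.65 ppt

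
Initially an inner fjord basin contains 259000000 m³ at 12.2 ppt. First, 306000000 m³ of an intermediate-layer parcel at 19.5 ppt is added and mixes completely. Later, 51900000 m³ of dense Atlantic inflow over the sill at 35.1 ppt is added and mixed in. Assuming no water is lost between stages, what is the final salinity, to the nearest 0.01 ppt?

17.75 ppt

Mass of salt is conserved:
Initial salt = 259,000,000×12.2 = 3,159,800,000
After stage 1: salt = 3,159,800,000 + 306,000,000×19.5 = 9,126,800,000; volume = 565,000,000 m³; S = 16.154 ppt
After stage 2: salt = 9,126,800,000 + 51,900,000×35.1 = 10,948,490,000; volume = 616,900,000 m³
S = 10,948,490,000 / 616,900,000 = 17.7476 ppt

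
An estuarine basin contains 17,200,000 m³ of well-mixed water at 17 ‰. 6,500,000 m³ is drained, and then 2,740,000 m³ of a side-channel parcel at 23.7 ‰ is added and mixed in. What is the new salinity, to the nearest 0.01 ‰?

18.37 ‰

Remaining after removal: 10,700,000 m³ at 17 ‰ (salt = 181,900,000)
After addition: salt = 181,900,000 + 2,740,000×23.7 = 246,838,000; volume = 13,440,000 m³
S = 246,838,000 / 13,440,000 = 18.3659 ‰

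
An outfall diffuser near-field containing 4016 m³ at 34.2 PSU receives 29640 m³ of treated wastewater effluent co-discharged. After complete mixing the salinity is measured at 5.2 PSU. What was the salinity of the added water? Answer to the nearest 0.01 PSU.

Salt balance: 4,016×34.2 + 29,640×S = 33,656×5.2
137,347.2 + 29,640·S = 175,011.2
S = (175,011.2 − 137,347.2) / 29,640 = 1.2707 PSU

1.27 PSU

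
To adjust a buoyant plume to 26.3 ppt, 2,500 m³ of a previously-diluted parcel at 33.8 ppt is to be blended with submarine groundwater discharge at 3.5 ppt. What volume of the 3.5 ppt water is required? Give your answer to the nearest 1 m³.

822 m³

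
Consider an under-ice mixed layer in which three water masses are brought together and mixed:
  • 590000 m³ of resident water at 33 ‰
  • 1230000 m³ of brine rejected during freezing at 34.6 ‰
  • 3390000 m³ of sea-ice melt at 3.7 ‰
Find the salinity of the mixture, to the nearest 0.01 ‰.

Conserving salt mass:
salt = 590,000×33 + 1,230,000×34.6 + 3,390,000×3.7 = 19,470,000 + 42,558,000 + 12,543,000 = 74,571,000
volume = 590,000 + 1,230,000 + 3,390,000 = 5,210,000 m³
S = 74,571,000 / 5,210,000 = 14.3131 ‰

14.31 ‰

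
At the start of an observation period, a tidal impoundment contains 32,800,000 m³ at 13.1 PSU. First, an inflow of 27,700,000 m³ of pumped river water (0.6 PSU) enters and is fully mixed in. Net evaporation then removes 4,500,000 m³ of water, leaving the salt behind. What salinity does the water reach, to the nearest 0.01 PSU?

After mixing: salt = 32,800,000×13.1 + 27,700,000×0.6 = 446,300,000; volume = 60,500,000 m³
After evaporation: salt unchanged = 446,300,000; volume = 60,500,000 − 4,500,000 = 56,000,000 m³
S = 446,300,000 / 56,000,000 = 7.9696 PSU

7.97 PSU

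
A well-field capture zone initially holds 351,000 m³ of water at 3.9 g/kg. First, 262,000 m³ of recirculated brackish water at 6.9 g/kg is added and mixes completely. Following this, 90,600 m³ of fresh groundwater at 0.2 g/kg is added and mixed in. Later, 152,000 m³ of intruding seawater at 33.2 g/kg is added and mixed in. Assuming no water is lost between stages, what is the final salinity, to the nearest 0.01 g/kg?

9.63 g/kg

Mass of salt is conserved:
Initial salt = 351,000×3.9 = 1,368,900
After stage 1: salt = 1,368,900 + 262,000×6.9 = 3,176,700; volume = 613,000 m³; S = 5.182 g/kg
After stage 2: salt = 3,176,700 + 90,600×0.2 = 3,194,820; volume = 703,600 m³; S = 4.541 g/kg
After stage 3: salt = 3,194,820 + 152,000×33.2 = 8,241,220; volume = 855,600 m³
S = 8,241,220 / 855,600 = 9.6321 g/kg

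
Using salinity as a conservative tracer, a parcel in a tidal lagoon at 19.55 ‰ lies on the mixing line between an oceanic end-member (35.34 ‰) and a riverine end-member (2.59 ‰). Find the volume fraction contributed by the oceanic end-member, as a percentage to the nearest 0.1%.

51.8%

Let g be the oceanic fraction. Salt balance per unit volume:
g×35.34 + (1−g)×2.59 = 19.55
g = (19.55 − 2.59) / (35.34 − 2.59) = 16.96/32.75 = 0.5179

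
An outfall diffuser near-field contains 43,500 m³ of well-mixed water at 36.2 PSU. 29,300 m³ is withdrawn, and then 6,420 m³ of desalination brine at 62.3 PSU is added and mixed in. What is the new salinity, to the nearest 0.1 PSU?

Remaining after removal: 14,200 m³ at 36.2 PSU (salt = 514,040)
After addition: salt = 514,040 + 6,420×62.3 = 914,006; volume = 20,620 m³
S = 914,006 / 20,620 = 44.3262 PSU

44.3 PSU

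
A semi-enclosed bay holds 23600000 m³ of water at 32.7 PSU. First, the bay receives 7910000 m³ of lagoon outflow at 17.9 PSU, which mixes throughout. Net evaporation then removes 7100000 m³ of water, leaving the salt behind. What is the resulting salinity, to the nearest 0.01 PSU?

After mixing: salt = 23,600,000×32.7 + 7,910,000×17.9 = 913,309,000; volume = 31,510,000 m³
After evaporation: salt unchanged = 913,309,000; volume = 31,510,000 − 7,100,000 = 24,410,000 m³
S = 913,309,000 / 24,410,000 = 37.4154 PSU

37.42 PSU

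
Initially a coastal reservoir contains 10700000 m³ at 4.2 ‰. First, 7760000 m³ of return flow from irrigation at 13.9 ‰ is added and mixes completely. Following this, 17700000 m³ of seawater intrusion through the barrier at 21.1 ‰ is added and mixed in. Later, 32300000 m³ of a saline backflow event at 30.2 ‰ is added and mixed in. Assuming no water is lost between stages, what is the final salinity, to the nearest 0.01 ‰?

21.94 ‰

Mass of salt is conserved:
Initial salt = 10,700,000×4.2 = 44,940,000
After stage 1: salt = 44,940,000 + 7,760,000×13.9 = 152,804,000; volume = 18,460,000 m³; S = 8.278 ‰
After stage 2: salt = 152,804,000 + 17,700,000×21.1 = 526,274,000; volume = 36,160,000 m³; S = 14.554 ‰
After stage 3: salt = 526,274,000 + 32,300,000×30.2 = 1,501,734,000; volume = 68,460,000 m³
S = 1,501,734,000 / 68,460,000 = 21.9359 ‰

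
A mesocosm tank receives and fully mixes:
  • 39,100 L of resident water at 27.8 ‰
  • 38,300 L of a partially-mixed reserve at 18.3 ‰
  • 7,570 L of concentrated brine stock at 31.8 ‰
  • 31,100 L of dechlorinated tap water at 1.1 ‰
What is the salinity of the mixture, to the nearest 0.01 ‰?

Weighted by volume,
salt = 39,100×27.8 + 38,300×18.3 + 7,570×31.8 + 31,100×1.1 = 1,086,980 + 700,890 + 240,726 + 34,210 = 2,062,806
volume = 39,100 + 38,300 + 7,570 + 31,100 = 116,070 L
S = 2,062,806 / 116,070 = 17.7721 ‰

17.77 ‰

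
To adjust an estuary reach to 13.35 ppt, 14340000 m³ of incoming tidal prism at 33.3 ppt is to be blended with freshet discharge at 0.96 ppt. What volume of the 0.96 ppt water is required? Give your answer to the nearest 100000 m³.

23100000 m³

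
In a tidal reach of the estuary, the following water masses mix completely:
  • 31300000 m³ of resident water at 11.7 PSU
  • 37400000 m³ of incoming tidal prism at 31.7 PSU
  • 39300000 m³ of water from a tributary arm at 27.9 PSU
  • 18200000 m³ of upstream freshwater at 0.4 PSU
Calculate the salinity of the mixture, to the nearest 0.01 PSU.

21.04 PSU

Mass of salt is conserved:
salt = 31,300,000×11.7 + 37,400,000×31.7 + 39,300,000×27.9 + 18,200,000×0.4 = 366,210,000 + 1,185,580,000 + 1,096,470,000 + 7,280,000 = 2,655,540,000
volume = 31,300,000 + 37,400,000 + 39,300,000 + 18,200,000 = 126,200,000 m³
S = 2,655,540,000 / 126,200,000 = 21.0423 PSU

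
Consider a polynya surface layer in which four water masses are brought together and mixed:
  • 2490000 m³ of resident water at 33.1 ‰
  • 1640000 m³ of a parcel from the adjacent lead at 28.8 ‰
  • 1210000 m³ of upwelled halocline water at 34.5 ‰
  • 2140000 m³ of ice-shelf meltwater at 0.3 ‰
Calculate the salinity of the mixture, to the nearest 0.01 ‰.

Mass of salt is conserved:
salt = 2,490,000×33.1 + 1,640,000×28.8 + 1,210,000×34.5 + 2,140,000×0.3 = 82,419,000 + 47,232,000 + 41,745,000 + 642,000 = 172,038,000
volume = 2,490,000 + 1,640,000 + 1,210,000 + 2,140,000 = 7,480,000 m³
S = 172,038,000 / 7,480,000 = 22.9997 ‰

23.00 ‰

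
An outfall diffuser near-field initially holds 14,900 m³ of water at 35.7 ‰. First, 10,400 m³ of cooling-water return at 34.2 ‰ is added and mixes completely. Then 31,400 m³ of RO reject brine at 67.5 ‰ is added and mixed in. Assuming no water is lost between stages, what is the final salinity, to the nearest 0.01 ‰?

53.04 ‰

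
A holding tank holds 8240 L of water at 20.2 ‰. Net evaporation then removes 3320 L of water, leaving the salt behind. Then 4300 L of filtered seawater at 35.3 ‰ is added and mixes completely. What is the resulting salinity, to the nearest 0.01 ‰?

After evaporation: salt = 8,240×20.2 = 166,448; volume = 8,240 − 3,320 = 4,920 L
After mixing: salt = 166,448 + 4,300×35.3 = 318,238; volume = 4,920 + 4,300 = 9,220 L
S = 318,238 / 9,220 = 34.5161 ‰

34.52 ‰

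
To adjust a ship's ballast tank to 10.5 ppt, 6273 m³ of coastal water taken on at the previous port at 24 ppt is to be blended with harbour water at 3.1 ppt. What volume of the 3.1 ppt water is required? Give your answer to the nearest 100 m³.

11400 m³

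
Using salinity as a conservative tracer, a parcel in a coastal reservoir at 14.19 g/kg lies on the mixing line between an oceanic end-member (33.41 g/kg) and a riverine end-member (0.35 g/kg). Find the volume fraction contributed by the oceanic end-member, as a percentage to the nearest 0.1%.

41.9%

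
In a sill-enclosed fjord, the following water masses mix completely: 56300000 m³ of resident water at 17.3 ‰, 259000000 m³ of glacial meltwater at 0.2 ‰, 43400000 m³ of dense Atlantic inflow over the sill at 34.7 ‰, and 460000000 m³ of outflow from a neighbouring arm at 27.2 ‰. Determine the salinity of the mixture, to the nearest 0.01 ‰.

Salt balance:
salt = 56,300,000×17.3 + 259,000,000×0.2 + 43,400,000×34.7 + 460,000,000×27.2 = 973,990,000 + 51,800,000 + 1,505,980,000 + 12,512,000,000 = 15,043,770,000
volume = 56,300,000 + 259,000,000 + 43,400,000 + 460,000,000 = 818,700,000 m³
S = 15,043,770,000 / 818,700,000 = 18.3752 ‰

18.38 ‰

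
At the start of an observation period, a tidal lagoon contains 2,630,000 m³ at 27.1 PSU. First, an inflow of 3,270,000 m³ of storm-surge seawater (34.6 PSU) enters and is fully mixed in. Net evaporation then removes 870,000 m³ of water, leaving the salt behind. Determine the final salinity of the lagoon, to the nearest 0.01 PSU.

After mixing: salt = 2,630,000×27.1 + 3,270,000×34.6 = 184,415,000; volume = 5,900,000 m³
After evaporation: salt unchanged = 184,415,000; volume = 5,900,000 − 870,000 = 5,030,000 m³
S = 184,415,000 / 5,030,000 = 36.663 PSU

36.66 PSU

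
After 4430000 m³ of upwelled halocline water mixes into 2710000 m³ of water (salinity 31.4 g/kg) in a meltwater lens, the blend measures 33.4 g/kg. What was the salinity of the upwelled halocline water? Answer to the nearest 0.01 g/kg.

Salt balance: 2,710,000×31.4 + 4,430,000×S = 7,140,000×33.4
85,094,000 + 4,430,000·S = 238,476,000
S = (238,476,000 − 85,094,000) / 4,430,000 = 34.6235 g/kg

34.62 g/kg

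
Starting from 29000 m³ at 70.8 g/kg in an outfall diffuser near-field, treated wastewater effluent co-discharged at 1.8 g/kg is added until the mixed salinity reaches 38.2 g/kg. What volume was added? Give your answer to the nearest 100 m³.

Salt balance: 29,000×70.8 + V×1.8 = (29,000+V)×38.2
2,053,200 + 1.8V = 1,107,800 + 38.2V
945,400 = 36.4V
V = 25,972.53 m³

26000 m³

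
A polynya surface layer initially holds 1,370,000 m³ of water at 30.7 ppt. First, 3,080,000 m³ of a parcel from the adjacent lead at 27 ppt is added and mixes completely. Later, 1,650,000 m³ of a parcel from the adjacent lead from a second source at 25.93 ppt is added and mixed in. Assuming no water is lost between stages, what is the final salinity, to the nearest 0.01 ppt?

Mass of salt is conserved:
Initial salt = 1,370,000×30.7 = 42,059,000
After stage 1: salt = 42,059,000 + 3,080,000×27 = 125,219,000; volume = 4,450,000 m³; S = 28.139 ppt
After stage 2: salt = 125,219,000 + 1,650,000×25.93 = 168,003,500; volume = 6,100,000 m³
S = 168,003,500 / 6,100,000 = 27.5416 ppt

27.54 ppt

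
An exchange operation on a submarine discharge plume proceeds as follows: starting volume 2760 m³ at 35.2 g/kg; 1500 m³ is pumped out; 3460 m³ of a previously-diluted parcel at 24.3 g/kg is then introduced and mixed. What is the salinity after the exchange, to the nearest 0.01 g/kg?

27.21 g/kg

Remaining after removal: 1,260 m³ at 35.2 g/kg (salt = 44,352)
After addition: salt = 44,352 + 3,460×24.3 = 128,430; volume = 4,720 m³
S = 128,430 / 4,720 = 27.2097 g/kg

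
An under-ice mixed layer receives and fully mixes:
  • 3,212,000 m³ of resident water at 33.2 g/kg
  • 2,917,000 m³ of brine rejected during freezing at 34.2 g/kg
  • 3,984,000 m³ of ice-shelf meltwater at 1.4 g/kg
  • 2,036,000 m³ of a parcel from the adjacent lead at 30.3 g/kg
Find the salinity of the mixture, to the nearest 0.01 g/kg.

Total salt / total volume:
salt = 3,212,000×33.2 + 2,917,000×34.2 + 3,984,000×1.4 + 2,036,000×30.3 = 106,638,400 + 99,761,400 + 5,577,600 + 61,690,800 = 273,668,200
volume = 3,212,000 + 2,917,000 + 3,984,000 + 2,036,000 = 12,149,000 m³
S = 273,668,200 / 12,149,000 = 22.526 g/kg

22.53 g/kg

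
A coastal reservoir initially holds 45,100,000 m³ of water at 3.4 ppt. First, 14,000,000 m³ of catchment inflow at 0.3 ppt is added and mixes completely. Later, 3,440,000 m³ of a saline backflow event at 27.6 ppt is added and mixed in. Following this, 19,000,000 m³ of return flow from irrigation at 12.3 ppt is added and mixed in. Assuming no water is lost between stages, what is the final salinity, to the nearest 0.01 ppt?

5.96 ppt

Mass of salt is conserved:
Initial salt = 45,100,000×3.4 = 153,340,000
After stage 1: salt = 153,340,000 + 14,000,000×0.3 = 157,540,000; volume = 59,100,000 m³; S = 2.666 ppt
After stage 2: salt = 157,540,000 + 3,440,000×27.6 = 252,484,000; volume = 62,540,000 m³; S = 4.037 ppt
After stage 3: salt = 252,484,000 + 19,000,000×12.3 = 486,184,000; volume = 81,540,000 m³
S = 486,184,000 / 81,540,000 = 5.9625 ppt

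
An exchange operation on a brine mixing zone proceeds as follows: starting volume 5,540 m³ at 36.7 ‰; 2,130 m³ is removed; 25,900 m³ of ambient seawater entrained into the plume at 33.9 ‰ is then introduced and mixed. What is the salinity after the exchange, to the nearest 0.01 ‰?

Remaining after removal: 3,410 m³ at 36.7 ‰ (salt = 125,147)
After addition: salt = 125,147 + 25,900×33.9 = 1,003,157; volume = 29,310 m³
S = 1,003,157 / 29,310 = 34.2258 ‰

34.23 ‰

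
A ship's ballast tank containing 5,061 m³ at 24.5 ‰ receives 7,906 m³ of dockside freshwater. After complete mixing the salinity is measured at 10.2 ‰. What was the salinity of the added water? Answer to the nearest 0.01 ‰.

Salt balance: 5,061×24.5 + 7,906×S = 12,967×10.2
123,994.5 + 7,906·S = 132,263.4
S = (132,263.4 − 123,994.5) / 7,906 = 1.0459 ‰

1.05 ‰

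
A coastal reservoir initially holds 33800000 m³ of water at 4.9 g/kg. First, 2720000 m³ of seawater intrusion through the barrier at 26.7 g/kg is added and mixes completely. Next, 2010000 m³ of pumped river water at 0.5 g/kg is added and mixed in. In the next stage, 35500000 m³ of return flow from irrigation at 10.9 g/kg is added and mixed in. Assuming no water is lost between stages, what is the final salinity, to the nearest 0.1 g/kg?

By conservation of dissolved salt,
Initial salt = 33,800,000×4.9 = 165,620,000
After stage 1: salt = 165,620,000 + 2,720,000×26.7 = 238,244,000; volume = 36,520,000 m³; S = 6.524 g/kg
After stage 2: salt = 238,244,000 + 2,010,000×0.5 = 239,249,000; volume = 38,530,000 m³; S = 6.209 g/kg
After stage 3: salt = 239,249,000 + 35,500,000×10.9 = 626,199,000; volume = 74,030,000 m³
S = 626,199,000 / 74,030,000 = 8.4587 g/kg

8.5 g/kg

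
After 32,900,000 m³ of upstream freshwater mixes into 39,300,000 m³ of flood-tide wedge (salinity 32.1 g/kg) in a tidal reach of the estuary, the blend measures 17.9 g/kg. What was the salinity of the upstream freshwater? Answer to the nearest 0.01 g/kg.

Salt balance: 39,300,000×32.1 + 32,900,000×S = 72,200,000×17.9
1,261,530,000 + 32,900,000·S = 1,292,380,000
S = (1,292,380,000 − 1,261,530,000) / 32,900,000 = 0.9377 g/kg

0.94 g/kg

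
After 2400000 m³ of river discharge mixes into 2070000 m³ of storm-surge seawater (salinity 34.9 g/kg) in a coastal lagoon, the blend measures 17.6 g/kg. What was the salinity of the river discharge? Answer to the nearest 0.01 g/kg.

Salt balance: 2,070,000×34.9 + 2,400,000×S = 4,470,000×17.6
72,243,000 + 2,400,000·S = 78,672,000
S = (78,672,000 − 72,243,000) / 2,400,000 = 2.6788 g/kg

2.68 g/kg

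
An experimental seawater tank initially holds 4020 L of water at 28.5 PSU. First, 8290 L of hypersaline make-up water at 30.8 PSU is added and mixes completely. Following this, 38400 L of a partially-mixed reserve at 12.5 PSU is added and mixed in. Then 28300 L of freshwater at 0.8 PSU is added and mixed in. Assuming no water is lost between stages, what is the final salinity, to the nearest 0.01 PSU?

11.04 PSU

By conservation of dissolved salt,
Initial salt = 4,020×28.5 = 114,570
After stage 1: salt = 114,570 + 8,290×30.8 = 369,902; volume = 12,310 L; S = 30.049 PSU
After stage 2: salt = 369,902 + 38,400×12.5 = 849,902; volume = 50,710 L; S = 16.76 PSU
After stage 3: salt = 849,902 + 28,300×0.8 = 872,542; volume = 79,010 L
S = 872,542 / 79,010 = 11.0434 PSU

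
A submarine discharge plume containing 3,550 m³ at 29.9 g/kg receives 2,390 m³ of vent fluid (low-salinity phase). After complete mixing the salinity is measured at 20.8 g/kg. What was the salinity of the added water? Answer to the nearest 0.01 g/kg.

Salt balance: 3,550×29.9 + 2,390×S = 5,940×20.8
106,145 + 2,390·S = 123,552
S = (123,552 − 106,145) / 2,390 = 7.2833 g/kg

7.28 g/kg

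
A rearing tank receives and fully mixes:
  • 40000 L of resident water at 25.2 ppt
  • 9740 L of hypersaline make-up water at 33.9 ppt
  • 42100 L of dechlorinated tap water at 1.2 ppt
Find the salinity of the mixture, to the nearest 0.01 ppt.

Mass of salt is conserved:
salt = 40,000×25.2 + 9,740×33.9 + 42,100×1.2 = 1,008,000 + 330,186 + 50,520 = 1,388,706
volume = 40,000 + 9,740 + 42,100 = 91,840 L
S = 1,388,706 / 91,840 = 15.1209 ppt

15.12 ppt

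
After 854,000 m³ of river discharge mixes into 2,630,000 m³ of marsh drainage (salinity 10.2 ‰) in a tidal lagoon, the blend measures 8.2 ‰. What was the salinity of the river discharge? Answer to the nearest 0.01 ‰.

Salt balance: 2,630,000×10.2 + 854,000×S = 3,484,000×8.2
26,826,000 + 854,000·S = 28,568,800
S = (28,568,800 − 26,826,000) / 854,000 = 2.0407 ‰

2.04 ‰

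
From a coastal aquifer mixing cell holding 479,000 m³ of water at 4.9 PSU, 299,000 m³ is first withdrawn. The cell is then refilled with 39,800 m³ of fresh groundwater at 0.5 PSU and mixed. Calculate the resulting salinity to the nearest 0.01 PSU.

4.10 PSU

Remaining after removal: 180,000 m³ at 4.9 PSU (salt = 882,000)
After addition: salt = 882,000 + 39,800×0.5 = 901,900; volume = 219,800 m³
S = 901,900 / 219,800 = 4.1033 PSU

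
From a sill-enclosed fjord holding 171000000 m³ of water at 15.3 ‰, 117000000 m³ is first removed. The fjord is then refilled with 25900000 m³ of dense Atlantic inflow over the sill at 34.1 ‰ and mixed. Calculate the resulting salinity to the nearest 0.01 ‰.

21.39 ‰

Remaining after removal: 54,000,000 m³ at 15.3 ‰ (salt = 826,200,000)
After addition: salt = 826,200,000 + 25,900,000×34.1 = 1,709,390,000; volume = 79,900,000 m³
S = 1,709,390,000 / 79,900,000 = 21.3941 ‰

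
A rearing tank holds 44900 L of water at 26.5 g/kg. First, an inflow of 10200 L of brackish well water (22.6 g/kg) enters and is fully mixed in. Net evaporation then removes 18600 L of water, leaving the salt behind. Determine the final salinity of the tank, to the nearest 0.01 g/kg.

38.91 g/kg

After mixing: salt = 44,900×26.5 + 10,200×22.6 = 1,420,370; volume = 55,100 L
After evaporation: salt unchanged = 1,420,370; volume = 55,100 − 18,600 = 36,500 L
S = 1,420,370 / 36,500 = 38.9142 g/kg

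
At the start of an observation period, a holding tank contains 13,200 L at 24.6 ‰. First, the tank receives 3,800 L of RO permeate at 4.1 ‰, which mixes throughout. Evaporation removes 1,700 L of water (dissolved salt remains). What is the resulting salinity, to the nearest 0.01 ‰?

22.24 ‰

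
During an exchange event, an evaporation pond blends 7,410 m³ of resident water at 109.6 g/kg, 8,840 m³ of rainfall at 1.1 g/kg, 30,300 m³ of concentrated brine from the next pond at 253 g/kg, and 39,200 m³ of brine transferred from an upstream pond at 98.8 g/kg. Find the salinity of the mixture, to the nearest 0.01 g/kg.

Conserving salt mass:
salt = 7,410×109.6 + 8,840×1.1 + 30,300×253 + 39,200×98.8 = 812,136 + 9,724 + 7,665,900 + 3,872,960 = 12,360,720
volume = 7,410 + 8,840 + 30,300 + 39,200 = 85,750 m³
S = 12,360,720 / 85,750 = 144.1483 g/kg

144.15 g/kg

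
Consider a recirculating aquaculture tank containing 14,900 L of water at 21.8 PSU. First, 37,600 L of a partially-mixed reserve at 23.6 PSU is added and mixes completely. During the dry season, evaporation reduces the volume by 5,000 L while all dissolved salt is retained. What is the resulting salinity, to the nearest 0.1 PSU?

After mixing: salt = 14,900×21.8 + 37,600×23.6 = 1,212,180; volume = 52,500 L
After evaporation: salt unchanged = 1,212,180; volume = 52,500 − 5,000 = 47,500 L
S = 1,212,180 / 47,500 = 25.5196 PSU

25.5 PSU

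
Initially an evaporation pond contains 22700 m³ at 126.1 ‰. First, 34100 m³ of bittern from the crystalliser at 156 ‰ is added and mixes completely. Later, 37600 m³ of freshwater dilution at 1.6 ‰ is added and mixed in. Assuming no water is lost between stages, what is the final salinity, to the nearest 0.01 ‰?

87.31 ‰

Salt balance:
Initial salt = 22,700×126.1 = 2,862,470
After stage 1: salt = 2,862,470 + 34,100×156 = 8,182,070; volume = 56,800 m³; S = 144.051 ‰
After stage 2: salt = 8,182,070 + 37,600×1.6 = 8,242,230; volume = 94,400 m³
S = 8,242,230 / 94,400 = 87.3118 ‰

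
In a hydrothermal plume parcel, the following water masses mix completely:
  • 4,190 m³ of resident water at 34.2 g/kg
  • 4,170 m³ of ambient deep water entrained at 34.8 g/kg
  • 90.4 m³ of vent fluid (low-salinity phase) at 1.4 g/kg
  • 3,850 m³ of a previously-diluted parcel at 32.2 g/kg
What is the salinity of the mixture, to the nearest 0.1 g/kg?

Weighted by volume,
salt = 4,190×34.2 + 4,170×34.8 + 90.4×1.4 + 3,850×32.2 = 143,298 + 145,116 + 126.56 + 123,970 = 412,510.56
volume = 4,190 + 4,170 + 90.4 + 3,850 = 12,300.4 m³
S = 412,510.56 / 12,300.4 = 33.536 g/kg

33.5 g/kg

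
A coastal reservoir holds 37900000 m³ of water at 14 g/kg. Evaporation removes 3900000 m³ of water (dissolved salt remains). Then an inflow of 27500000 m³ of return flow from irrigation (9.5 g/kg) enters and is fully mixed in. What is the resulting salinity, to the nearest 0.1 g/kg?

12.9 g/kg

After evaporation: salt = 37,900,000×14 = 530,600,000; volume = 37,900,000 − 3,900,000 = 34,000,000 m³
After mixing: salt = 530,600,000 + 27,500,000×9.5 = 791,850,000; volume = 34,000,000 + 27,500,000 = 61,500,000 m³
S = 791,850,000 / 61,500,000 = 12.8756 g/kg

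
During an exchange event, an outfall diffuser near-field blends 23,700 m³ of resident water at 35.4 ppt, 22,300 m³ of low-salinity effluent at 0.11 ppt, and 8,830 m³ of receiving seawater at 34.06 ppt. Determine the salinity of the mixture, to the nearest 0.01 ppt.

20.83 ppt

Weighted by volume,
salt = 23,700×35.4 + 22,300×0.11 + 8,830×34.06 = 838,980 + 2,453 + 300,749.8 = 1,142,182.8
volume = 23,700 + 22,300 + 8,830 = 54,830 m³
S = 1,142,182.8 / 54,830 = 20.8313 ppt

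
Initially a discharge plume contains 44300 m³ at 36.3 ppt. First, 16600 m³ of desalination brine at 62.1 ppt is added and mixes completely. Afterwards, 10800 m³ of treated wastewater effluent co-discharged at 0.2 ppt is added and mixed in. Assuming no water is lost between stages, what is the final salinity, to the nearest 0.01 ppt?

36.84 ppt

Salt balance:
Initial salt = 44,300×36.3 = 1,608,090
After stage 1: salt = 1,608,090 + 16,600×62.1 = 2,638,950; volume = 60,900 m³; S = 43.333 ppt
After stage 2: salt = 2,638,950 + 10,800×0.2 = 2,641,110; volume = 71,700 m³
S = 2,641,110 / 71,700 = 36.8356 ppt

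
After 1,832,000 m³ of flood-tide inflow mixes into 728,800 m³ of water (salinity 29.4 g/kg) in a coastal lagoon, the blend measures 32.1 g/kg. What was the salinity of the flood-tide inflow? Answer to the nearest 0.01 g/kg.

Salt balance: 728,800×29.4 + 1,832,000×S = 2,560,800×32.1
21,426,720 + 1,832,000·S = 82,201,680
S = (82,201,680 − 21,426,720) / 1,832,000 = 33.1741 g/kg

33.17 g/kg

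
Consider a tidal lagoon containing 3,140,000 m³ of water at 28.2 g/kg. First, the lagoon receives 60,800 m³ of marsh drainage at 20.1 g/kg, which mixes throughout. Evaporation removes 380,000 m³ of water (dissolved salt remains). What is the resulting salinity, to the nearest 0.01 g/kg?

After mixing: salt = 3,140,000×28.2 + 60,800×20.1 = 89,770,080; volume = 3,200,800 m³
After evaporation: salt unchanged = 89,770,080; volume = 3,200,800 − 380,000 = 2,820,800 m³
S = 89,770,080 / 2,820,800 = 31.8243 g/kg

31.82 g/kg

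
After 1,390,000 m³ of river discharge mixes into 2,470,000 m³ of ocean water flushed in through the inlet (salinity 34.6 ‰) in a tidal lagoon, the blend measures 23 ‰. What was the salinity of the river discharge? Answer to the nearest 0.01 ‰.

Salt balance: 2,470,000×34.6 + 1,390,000×S = 3,860,000×23
85,462,000 + 1,390,000·S = 88,780,000
S = (88,780,000 − 85,462,000) / 1,390,000 = 2.3871 ‰

2.39 ‰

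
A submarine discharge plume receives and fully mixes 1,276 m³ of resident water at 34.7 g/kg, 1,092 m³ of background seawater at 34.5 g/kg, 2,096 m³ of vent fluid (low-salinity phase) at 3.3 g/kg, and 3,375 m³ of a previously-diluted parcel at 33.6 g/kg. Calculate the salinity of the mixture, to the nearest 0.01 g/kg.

Mass of salt is conserved:
salt = 1,276×34.7 + 1,092×34.5 + 2,096×3.3 + 3,375×33.6 = 44,277.2 + 37,674 + 6,916.8 + 113,400 = 202,268
volume = 1,276 + 1,092 + 2,096 + 3,375 = 7,839 m³
S = 202,268 / 7,839 = 25.8028 g/kg

25.80 g/kg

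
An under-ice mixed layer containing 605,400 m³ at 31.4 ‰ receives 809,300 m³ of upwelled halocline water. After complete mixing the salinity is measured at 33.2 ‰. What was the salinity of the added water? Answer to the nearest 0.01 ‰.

34.55 ‰

Salt balance: 605,400×31.4 + 809,300×S = 1,414,700×33.2
19,009,560 + 809,300·S = 46,968,040
S = (46,968,040 − 19,009,560) / 809,300 = 34.5465 ‰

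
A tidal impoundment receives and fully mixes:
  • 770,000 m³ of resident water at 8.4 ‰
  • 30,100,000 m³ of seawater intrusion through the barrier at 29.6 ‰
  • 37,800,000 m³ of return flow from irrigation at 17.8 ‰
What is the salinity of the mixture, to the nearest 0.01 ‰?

Weighted by volume,
salt = 770,000×8.4 + 30,100,000×29.6 + 37,800,000×17.8 = 6,468,000 + 890,960,000 + 672,840,000 = 1,570,268,000
volume = 770,000 + 30,100,000 + 37,800,000 = 68,670,000 m³
S = 1,570,268,000 / 68,670,000 = 22.8669 ‰

22.87 ‰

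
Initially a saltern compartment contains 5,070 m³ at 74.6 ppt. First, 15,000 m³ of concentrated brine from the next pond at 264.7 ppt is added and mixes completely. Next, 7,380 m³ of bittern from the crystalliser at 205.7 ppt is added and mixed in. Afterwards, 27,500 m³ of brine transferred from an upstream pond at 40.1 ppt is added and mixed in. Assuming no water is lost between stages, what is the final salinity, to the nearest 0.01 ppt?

126.83 ppt

Salt balance:
Initial salt = 5,070×74.6 = 378,222
After stage 1: salt = 378,222 + 15,000×264.7 = 4,348,722; volume = 20,070 m³; S = 216.678 ppt
After stage 2: salt = 4,348,722 + 7,380×205.7 = 5,866,788; volume = 27,450 m³; S = 213.726 ppt
After stage 3: salt = 5,866,788 + 27,500×40.1 = 6,969,538; volume = 54,950 m³
S = 6,969,538 / 54,950 = 126.8342 ppt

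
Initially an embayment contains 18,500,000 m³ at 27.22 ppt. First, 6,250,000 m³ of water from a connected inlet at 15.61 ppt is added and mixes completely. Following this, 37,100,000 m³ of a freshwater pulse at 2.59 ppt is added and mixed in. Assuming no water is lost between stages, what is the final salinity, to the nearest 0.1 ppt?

Mass of salt is conserved:
Initial salt = 18,500,000×27.22 = 503,570,000
After stage 1: salt = 503,570,000 + 6,250,000×15.61 = 601,132,500; volume = 24,750,000 m³; S = 24.288 ppt
After stage 2: salt = 601,132,500 + 37,100,000×2.59 = 697,221,500; volume = 61,850,000 m³
S = 697,221,500 / 61,850,000 = 11.2728 ppt

11.3 ppt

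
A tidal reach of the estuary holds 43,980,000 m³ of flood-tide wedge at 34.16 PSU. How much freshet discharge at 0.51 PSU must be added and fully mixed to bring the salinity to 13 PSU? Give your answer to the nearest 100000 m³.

Salt balance: 43,980,000×34.16 + V×0.51 = (43,980,000+V)×13
1,502,356,800 + 0.51V = 571,740,000 + 13V
930,616,800 = 12.49V
V = 74,508,951.16 m³

74500000 m³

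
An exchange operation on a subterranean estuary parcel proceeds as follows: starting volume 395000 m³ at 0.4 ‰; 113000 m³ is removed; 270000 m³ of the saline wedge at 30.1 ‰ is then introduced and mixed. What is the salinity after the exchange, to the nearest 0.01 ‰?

14.93 ‰

Remaining after removal: 282,000 m³ at 0.4 ‰ (salt = 112,800)
After addition: salt = 112,800 + 270,000×30.1 = 8,239,800; volume = 552,000 m³
S = 8,239,800 / 552,000 = 14.9272 ‰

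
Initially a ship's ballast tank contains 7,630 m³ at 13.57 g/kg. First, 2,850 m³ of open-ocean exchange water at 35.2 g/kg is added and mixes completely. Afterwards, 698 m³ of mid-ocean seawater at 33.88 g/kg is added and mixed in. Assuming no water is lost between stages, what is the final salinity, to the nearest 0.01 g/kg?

20.35 g/kg

Conserving salt mass:
Initial salt = 7,630×13.57 = 103,539.1
After stage 1: salt = 103,539.1 + 2,850×35.2 = 203,859.1; volume = 10,480 m³; S = 19.452 g/kg
After stage 2: salt = 203,859.1 + 698×33.88 = 227,507.34; volume = 11,178 m³
S = 227,507.34 / 11,178 = 20.3531 g/kg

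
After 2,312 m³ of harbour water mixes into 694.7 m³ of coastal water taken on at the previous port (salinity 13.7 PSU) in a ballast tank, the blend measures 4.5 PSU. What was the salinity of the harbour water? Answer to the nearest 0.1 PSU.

Salt balance: 694.7×13.7 + 2,312×S = 3,006.7×4.5
9,517.39 + 2,312·S = 13,530.15
S = (13,530.15 − 9,517.39) / 2,312 = 1.7356 PSU

1.7 PSU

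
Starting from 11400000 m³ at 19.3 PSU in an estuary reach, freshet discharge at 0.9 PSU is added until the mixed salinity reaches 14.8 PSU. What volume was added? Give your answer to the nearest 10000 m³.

Salt balance: 11,400,000×19.3 + V×0.9 = (11,400,000+V)×14.8
220,020,000 + 0.9V = 168,720,000 + 14.8V
51,300,000 = 13.9V
V = 3,690,647.48 m³

3690000 m³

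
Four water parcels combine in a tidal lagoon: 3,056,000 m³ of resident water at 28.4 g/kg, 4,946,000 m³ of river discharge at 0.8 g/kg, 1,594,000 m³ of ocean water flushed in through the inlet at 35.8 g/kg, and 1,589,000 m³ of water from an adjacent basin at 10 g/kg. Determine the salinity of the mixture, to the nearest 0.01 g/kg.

14.64 g/kg

Salt balance:
salt = 3,056,000×28.4 + 4,946,000×0.8 + 1,594,000×35.8 + 1,589,000×10 = 86,790,400 + 3,956,800 + 57,065,200 + 15,890,000 = 163,702,400
volume = 3,056,000 + 4,946,000 + 1,594,000 + 1,589,000 = 11,185,000 m³
S = 163,702,400 / 11,185,000 = 14.6359 g/kg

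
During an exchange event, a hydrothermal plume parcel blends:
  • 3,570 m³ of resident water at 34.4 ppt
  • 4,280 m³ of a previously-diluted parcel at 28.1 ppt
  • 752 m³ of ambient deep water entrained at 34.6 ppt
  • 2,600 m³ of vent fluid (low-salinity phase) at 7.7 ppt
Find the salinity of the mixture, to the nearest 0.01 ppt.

By conservation of dissolved salt,
salt = 3,570×34.4 + 4,280×28.1 + 752×34.6 + 2,600×7.7 = 122,808 + 120,268 + 26,019.2 + 20,020 = 289,115.2
volume = 3,570 + 4,280 + 752 + 2,600 = 11,202 m³
S = 289,115.2 / 11,202 = 25.8092 ppt

25.81 ppt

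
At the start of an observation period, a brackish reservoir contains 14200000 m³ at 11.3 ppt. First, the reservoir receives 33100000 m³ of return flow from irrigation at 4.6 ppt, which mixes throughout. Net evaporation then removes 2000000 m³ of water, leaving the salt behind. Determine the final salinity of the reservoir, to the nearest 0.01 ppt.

After mixing: salt = 14,200,000×11.3 + 33,100,000×4.6 = 312,720,000; volume = 47,300,000 m³
After evaporation: salt unchanged = 312,720,000; volume = 47,300,000 − 2,000,000 = 45,300,000 m³
S = 312,720,000 / 45,300,000 = 6.9033 ppt

6.90 ppt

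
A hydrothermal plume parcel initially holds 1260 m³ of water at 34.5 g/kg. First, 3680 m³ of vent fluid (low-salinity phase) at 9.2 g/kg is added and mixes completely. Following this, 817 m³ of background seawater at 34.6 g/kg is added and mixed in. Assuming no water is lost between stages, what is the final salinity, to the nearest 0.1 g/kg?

18.3 g/kg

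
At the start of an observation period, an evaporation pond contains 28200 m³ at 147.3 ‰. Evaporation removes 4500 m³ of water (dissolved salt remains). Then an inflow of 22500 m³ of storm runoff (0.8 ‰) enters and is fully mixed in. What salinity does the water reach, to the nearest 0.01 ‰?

90.30 ‰

After evaporation: salt = 28,200×147.3 = 4,153,860; volume = 28,200 − 4,500 = 23,700 m³
After mixing: salt = 4,153,860 + 22,500×0.8 = 4,171,860; volume = 23,700 + 22,500 = 46,200 m³
S = 4,171,860 / 46,200 = 90.3 ‰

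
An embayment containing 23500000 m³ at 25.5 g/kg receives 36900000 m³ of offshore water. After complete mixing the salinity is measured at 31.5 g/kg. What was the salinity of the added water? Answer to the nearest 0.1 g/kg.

35.3 g/kg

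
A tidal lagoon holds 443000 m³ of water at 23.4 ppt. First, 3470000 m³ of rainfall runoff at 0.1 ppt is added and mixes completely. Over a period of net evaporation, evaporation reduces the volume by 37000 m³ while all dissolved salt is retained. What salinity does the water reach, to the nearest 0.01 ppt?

2.76 ppt

After mixing: salt = 443,000×23.4 + 3,470,000×0.1 = 10,713,200; volume = 3,913,000 m³
After evaporation: salt unchanged = 10,713,200; volume = 3,913,000 − 37,000 = 3,876,000 m³
S = 10,713,200 / 3,876,000 = 2.764 ppt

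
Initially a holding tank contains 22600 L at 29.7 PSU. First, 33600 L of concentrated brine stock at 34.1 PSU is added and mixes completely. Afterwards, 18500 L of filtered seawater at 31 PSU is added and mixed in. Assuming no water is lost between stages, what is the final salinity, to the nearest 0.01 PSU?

Mass of salt is conserved:
Initial salt = 22,600×29.7 = 671,220
After stage 1: salt = 671,220 + 33,600×34.1 = 1,816,980; volume = 56,200 L; S = 32.331 PSU
After stage 2: salt = 1,816,980 + 18,500×31 = 2,390,480; volume = 74,700 L
S = 2,390,480 / 74,700 = 32.0011 PSU

32.00 PSU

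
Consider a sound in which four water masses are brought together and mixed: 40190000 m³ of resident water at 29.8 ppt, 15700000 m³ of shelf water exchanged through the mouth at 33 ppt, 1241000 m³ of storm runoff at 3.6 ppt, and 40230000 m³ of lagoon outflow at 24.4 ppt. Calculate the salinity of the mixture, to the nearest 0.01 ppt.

27.75 ppt

By conservation of dissolved salt,
salt = 40,190,000×29.8 + 15,700,000×33 + 1,241,000×3.6 + 40,230,000×24.4 = 1,197,662,000 + 518,100,000 + 4,467,600 + 981,612,000 = 2,701,841,600
volume = 40,190,000 + 15,700,000 + 1,241,000 + 40,230,000 = 97,361,000 m³
S = 2,701,841,600 / 97,361,000 = 27.7508 ppt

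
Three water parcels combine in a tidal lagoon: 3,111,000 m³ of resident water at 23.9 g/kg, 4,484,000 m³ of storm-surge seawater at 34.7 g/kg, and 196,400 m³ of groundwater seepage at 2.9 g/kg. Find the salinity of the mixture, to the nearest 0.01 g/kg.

29.59 g/kg

Mass of salt is conserved:
salt = 3,111,000×23.9 + 4,484,000×34.7 + 196,400×2.9 = 74,352,900 + 155,594,800 + 569,560 = 230,517,260
volume = 3,111,000 + 4,484,000 + 196,400 = 7,791,400 m³
S = 230,517,260 / 7,791,400 = 29.5861 g/kg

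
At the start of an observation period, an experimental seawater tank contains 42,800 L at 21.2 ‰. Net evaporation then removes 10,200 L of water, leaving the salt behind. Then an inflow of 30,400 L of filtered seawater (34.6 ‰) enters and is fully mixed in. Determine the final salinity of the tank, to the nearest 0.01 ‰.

31.10 ‰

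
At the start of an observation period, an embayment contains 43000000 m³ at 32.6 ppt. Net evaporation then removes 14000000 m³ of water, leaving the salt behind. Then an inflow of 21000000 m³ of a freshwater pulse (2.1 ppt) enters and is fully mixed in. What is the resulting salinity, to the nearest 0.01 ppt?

28.92 ppt

After evaporation: salt = 43,000,000×32.6 = 1,401,800,000; volume = 43,000,000 − 14,000,000 = 29,000,000 m³
After mixing: salt = 1,401,800,000 + 21,000,000×2.1 = 1,445,900,000; volume = 29,000,000 + 21,000,000 = 50,000,000 m³
S = 1,445,900,000 / 50,000,000 = 28.918 ppt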